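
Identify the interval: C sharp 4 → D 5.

C to D spans two letter names (C-D), plus an octave — that makes it a ninth of some quality.
C#4 to D5 is 13 semitones, a half step short of the major ninth (14), so this is minor.
(Equivalently, a compound minor second: a minor second plus an octave.)

minor 9th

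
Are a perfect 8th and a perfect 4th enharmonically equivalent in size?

No

A perfect octave spans 12 semitones; a perfect fourth spans 5 semitones. They differ by 7.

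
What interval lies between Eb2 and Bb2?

E to B spans five letter names (E-F-G-A-B) — that makes it a fifth of some quality.
Counting semitones, Eb2→Bb2 is 7, which is the perfect fifth.

perfect fifth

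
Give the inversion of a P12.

First reduce the compound perfect twelfth to its simple form, a perfect fifth.
Interval numbers invert to sum to nine: 5 + 4 = 9, so a fifth inverts to a fourth.
The quality also flips — perfect stays perfect — giving a perfect fourth.

perfect 4th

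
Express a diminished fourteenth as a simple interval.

d7

Take out an octave (7 from the number): 14 − 7 = 7.
That makes a diminished fourteenth a compound diminished seventh — an octave plus a diminished seventh.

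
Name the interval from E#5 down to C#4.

Descending from E#5 to C#4 is the same interval as ascending C#4 to E#5.
C to E spans three letter names (C-D-E), plus an octave, so the interval is some kind of tenth.
Counting semitones, C#4→E#5 is 16, which is the major tenth.
(Equivalently, a compound major third: a major third plus an octave.)

M10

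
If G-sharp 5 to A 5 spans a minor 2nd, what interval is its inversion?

M7

Inverted interval numbers add to nine, so a second pairs with a seventh (2 + 7 = 9).
And minor becomes major under inversion, so we get a major seventh.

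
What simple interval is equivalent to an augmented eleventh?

augmented 4th

Subtracting seven from the interval number removes an octave: 11 − 7 = 4.
So an augmented eleventh is an octave plus an augmented fourth. The quality is unchanged.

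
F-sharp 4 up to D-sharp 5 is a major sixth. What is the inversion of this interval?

minor third

Interval numbers invert to sum to nine: 6 + 3 = 9, so a sixth inverts to a third.
And major becomes minor under inversion, so we get a minor third.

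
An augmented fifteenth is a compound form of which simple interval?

Subtracting seven from the interval number removes an octave: 15 − 7 = 8.
Quality carries through unchanged, so the simple form is an augmented octave.

A8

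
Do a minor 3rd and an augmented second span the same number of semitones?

A minor third spans 3 semitones, and an augmented second also spans 3 semitones — they're enharmonic.

Yes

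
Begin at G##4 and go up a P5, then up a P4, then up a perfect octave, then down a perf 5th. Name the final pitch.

G##4 up a perfect fifth → D##5 (7 semitones).
D##5 up a perfect fourth → G##5 (5 semitones).
G##5 up a perfect octave → G##6 (12 semitones).
G##6 down a perfect fifth → C##6 (7 semitones).

C##6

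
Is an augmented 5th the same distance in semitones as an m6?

An augmented fifth spans 8 semitones, and a minor sixth also spans 8 semitones — they're enharmonic.

Yes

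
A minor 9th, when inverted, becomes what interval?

major 7th

First reduce the compound minor ninth to its simple form, a minor second.
The rule of nine gives the new number: 9 − 2 = 7, so a second becomes a seventh.
And minor becomes major under inversion, so we get a major seventh.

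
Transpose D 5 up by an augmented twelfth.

Counting five letter names plus an octave up from D lands on A.
An augmented twelfth is 20 semitones; 20 semitones up from D5 gives A#6.

A-sharp 6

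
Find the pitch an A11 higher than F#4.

Counting four letter names plus an octave up from F lands on B.
Moving 18 semitones up from F#4 (the size of an augmented eleventh) reaches B#5.

B#5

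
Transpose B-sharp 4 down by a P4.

The fourth takes the letter from B down to F.
A perfect fourth spans 5 semitones, so from B#4 the target pitch is F##4.

F-double-sharp 4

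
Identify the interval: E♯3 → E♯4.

perfect 8th

E to E is the same letter name, plus an octave: an octave.
Counting semitones, E#3→E#4 is 12, which is the perfect octave.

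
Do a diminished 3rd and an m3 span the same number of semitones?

No

A diminished third is 2 semitones but a minor third is 3 semitones — different sizes.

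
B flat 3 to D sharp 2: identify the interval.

d13

Descending from Bb3 to D#2 is the same interval as ascending D#2 to Bb3.
D to B spans six letter names (D-E-F-G-A-B), plus an octave: a thirteenth.
D#2 to Bb3 spans 19 semitones — two semitones narrower than the major thirteenth (21) — giving a diminished thirteenth.
(Equivalently, a compound diminished sixth: a diminished sixth plus an octave.)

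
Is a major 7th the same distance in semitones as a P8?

No

A major seventh spans 11 semitones; a perfect octave spans 12 semitones. They differ by 1.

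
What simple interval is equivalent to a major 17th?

major 3rd

Each octave removed subtracts seven from the number: 17 − 14 = 3.
So a major seventeenth is 2 octaves plus a major third. The quality is unchanged.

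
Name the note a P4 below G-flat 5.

D-flat 5

The fourth takes the letter from G down to D.
A perfect fourth spans 5 semitones, so from Gb5 the target pitch is Db5.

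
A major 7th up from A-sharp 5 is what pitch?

The seventh takes the letter from A up to G.
Moving 11 semitones up from A#5 (the size of a major seventh) reaches G##6.

G-double-sharp 6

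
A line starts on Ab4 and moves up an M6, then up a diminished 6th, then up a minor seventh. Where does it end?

Cbb7

Up a major sixth from Ab4: F5 (9 semitones up).
F5 up a diminished sixth → Dbb6 (7 semitones).
Up a minor seventh from Dbb6: Cbb7 (10 semitones up).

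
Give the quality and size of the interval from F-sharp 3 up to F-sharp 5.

perfect fifteenth

F to F is the same letter name, plus 2 octaves: a fifteenth.
F#3 to F#5 is 24 semitones, matching the perfect fifteenth exactly, so the quality is perfect.
(Equivalently, a compound perfect octave: a perfect octave plus an octave.)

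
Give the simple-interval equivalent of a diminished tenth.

d3

Each octave removed subtracts seven from the number: 10 − 7 = 3.
That makes a diminished tenth a compound diminished third — an octave plus a diminished third.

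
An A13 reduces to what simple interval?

Subtracting seven from the interval number removes an octave: 13 − 7 = 6.
So an augmented thirteenth is an octave plus an augmented sixth. The quality is unchanged.

augmented sixth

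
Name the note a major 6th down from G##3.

B#2

Six letter names down from G: B.
A major sixth spans 9 semitones, so from G##3 the target pitch is B#2.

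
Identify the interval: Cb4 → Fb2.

Descending from Cb4 to Fb2 is the same interval as ascending Fb2 to Cb4.
F to C spans five letter names (F-G-A-B-C), plus an octave, so the interval is some kind of twelfth.
The perfect twelfth spans 19 semitones, and Fb2 to Cb4 is exactly 19 semitones — so this is a perfect twelfth.
(Equivalently, a compound perfect fifth: a perfect fifth plus an octave.)

perfect twelfth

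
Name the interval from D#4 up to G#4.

D to G spans four letter names (D-E-F-G), so the interval is some kind of fourth.
D#4 to G#4 is 5 semitones, matching the perfect fourth exactly, so the quality is perfect.

perfect fourth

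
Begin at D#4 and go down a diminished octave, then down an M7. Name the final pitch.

D#4 down a diminished octave → D##3 (11 semitones).
A major seventh down from D##3 is E#2.

E#2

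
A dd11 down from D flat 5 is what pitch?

A sharp 3

Counting four letter names plus an octave down from D lands on A.
A doubly diminished eleventh is 15 semitones; 15 semitones down from Db5 gives A#3.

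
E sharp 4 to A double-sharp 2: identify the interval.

diminished twelfth

Descending from E#4 to A##2 is the same interval as ascending A##2 to E#4.
A to E spans five letter names (A-B-C-D-E), plus an octave, so the interval is some kind of twelfth.
A##2 to E#4 spans 18 semitones — one semitone narrower than the perfect twelfth (19) — giving a diminished twelfth.
(Equivalently, a compound diminished fifth: a diminished fifth plus an octave.)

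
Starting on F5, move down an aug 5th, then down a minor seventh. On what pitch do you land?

Down an augmented fifth from F5: Bbb4 (8 semitones down).
Down a minor seventh from Bbb4: Cb4 (10 semitones down).

Cb4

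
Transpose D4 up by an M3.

F#4

The third takes the letter from D up to F.
A major third is 4 semitones; 4 semitones up from D4 gives F#4.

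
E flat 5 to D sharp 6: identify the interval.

augmented seventh

E to D spans seven letter names (E-F-G-A-B-C-D): a seventh.
Eb5 to D#6 spans 12 semitones — one semitone wider than the major seventh (11) — giving an augmented seventh.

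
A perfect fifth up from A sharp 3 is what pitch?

Five letter names up from A: E.
A perfect fifth spans 7 semitones, so from A#3 the target pitch is E#4.

E sharp 4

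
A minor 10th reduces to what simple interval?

Subtracting seven from the interval number removes an octave: 10 − 7 = 3.
So a minor tenth is an octave plus a minor third. The quality is unchanged.

minor third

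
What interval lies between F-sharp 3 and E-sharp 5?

F to E spans seven letter names (F-G-A-B-C-D-E), plus an octave, so the interval is some kind of fourteenth.
The major fourteenth spans 23 semitones, and F#3 to E#5 is exactly 23 semitones — so this is a major fourteenth.
(Equivalently, a compound major seventh: a major seventh plus an octave.)

major 14th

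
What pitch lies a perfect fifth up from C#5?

G#5

Counting five letter names up from C lands on G.
Moving 7 semitones up from C#5 (the size of a perfect fifth) reaches G#5.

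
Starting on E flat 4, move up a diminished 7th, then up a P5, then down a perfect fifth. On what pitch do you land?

D double-flat 5

A diminished seventh up from Eb4 is Dbb5.
A perfect fifth up from Dbb5 is Abb5.
A perfect fifth down from Abb5 is Dbb5.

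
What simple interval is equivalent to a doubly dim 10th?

Subtracting seven from the interval number removes an octave: 10 − 7 = 3.
So a doubly diminished tenth is an octave plus a doubly diminished third. The quality is unchanged.

dd3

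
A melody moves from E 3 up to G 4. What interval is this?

E to G spans three letter names (E-F-G), plus an octave — that makes it a tenth of some quality.
At 15 semitones, E3→G4 falls one short of a major tenth: minor.
(Equivalently, a compound minor third: a minor third plus an octave.)

m10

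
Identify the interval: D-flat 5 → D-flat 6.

perfect octave

D to D is the same letter name, plus an octave — that makes it an octave of some quality.
Counting semitones, Db5→Db6 is 12, which is the perfect octave.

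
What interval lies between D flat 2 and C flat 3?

minor seventh

D to C spans seven letter names (D-E-F-G-A-B-C), so the interval is some kind of seventh.
At 10 semitones, Db2→Cb3 falls one short of a major seventh: minor.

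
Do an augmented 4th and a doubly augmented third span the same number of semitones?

Yes

An augmented fourth = 6 semitones = a doubly augmented third; enharmonically equal.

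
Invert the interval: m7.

M2

Interval numbers invert to sum to nine: 7 + 2 = 9, so a seventh inverts to a second.
And minor becomes major under inversion, so we get a major second.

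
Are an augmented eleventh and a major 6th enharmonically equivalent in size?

18 semitones (augmented eleventh) vs 9 semitones (major sixth): not equal.

No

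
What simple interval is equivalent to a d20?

d6

Each octave removed subtracts seven from the number: 20 − 14 = 6.
Quality carries through unchanged, so the simple form is a diminished sixth.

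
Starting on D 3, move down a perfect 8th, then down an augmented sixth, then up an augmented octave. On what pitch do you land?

F 2

Down a perfect octave from D3: D2 (12 semitones down).
D2 down an augmented sixth → Fb1 (10 semitones).
An augmented octave up from Fb1 is F2.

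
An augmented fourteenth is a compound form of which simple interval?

augmented seventh

Subtracting seven from the interval number removes an octave: 14 − 7 = 7.
That makes an augmented fourteenth a compound augmented seventh — an octave plus an augmented seventh.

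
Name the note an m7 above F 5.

Counting seven letter names up from F lands on E.
A minor seventh spans 10 semitones, so from F5 the target pitch is Eb6.

E flat 6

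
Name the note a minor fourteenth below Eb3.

F1

Counting seven letter names plus an octave down from E lands on F.
A minor fourteenth is 22 semitones; 22 semitones down from Eb3 gives F1.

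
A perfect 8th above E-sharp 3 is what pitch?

E-sharp 4

For an octave the letter name doesn't change: still E, an octave up.
Moving 12 semitones up from E#3 (the size of a perfect octave) reaches E#4.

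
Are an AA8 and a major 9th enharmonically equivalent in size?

A doubly augmented octave spans 14 semitones, and a major ninth also spans 14 semitones — they're enharmonic.

Yes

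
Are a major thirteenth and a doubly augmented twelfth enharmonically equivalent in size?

A major thirteenth = 21 semitones = a doubly augmented twelfth; enharmonically equal.

Yes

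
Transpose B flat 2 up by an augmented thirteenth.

Counting six letter names plus an octave up from B lands on G.
An augmented thirteenth is 22 semitones; 22 semitones up from Bb2 gives G#4.

G sharp 4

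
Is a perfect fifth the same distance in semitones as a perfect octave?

No

A perfect fifth spans 7 semitones; a perfect octave spans 12 semitones. They differ by 5.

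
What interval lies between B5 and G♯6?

B to G spans six letter names (B-C-D-E-F-G): a sixth.
B5 to G#6 is 9 semitones, matching the major sixth exactly, so the quality is major.

major sixth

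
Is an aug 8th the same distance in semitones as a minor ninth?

An augmented octave spans 13 semitones, and a minor ninth also spans 13 semitones — they're enharmonic.

Yes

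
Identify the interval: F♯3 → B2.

Descending from F#3 to B2 is the same interval as ascending B2 to F#3.
B to F spans five letter names (B-C-D-E-F) — that makes it a fifth of some quality.
B2 to F#3 is 7 semitones, matching the perfect fifth exactly, so the quality is perfect.

perfect fifth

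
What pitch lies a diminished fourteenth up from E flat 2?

D double-flat 4

Counting seven letter names plus an octave up from E lands on D.
A diminished fourteenth is 21 semitones; 21 semitones up from Eb2 gives Dbb4.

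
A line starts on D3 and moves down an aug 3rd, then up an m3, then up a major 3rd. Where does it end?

Fb3

Down an augmented third from D3: Bbb2 (5 semitones down).
Up a minor third from Bbb2: Dbb3 (3 semitones up).
Dbb3 up a major third → Fb3 (4 semitones).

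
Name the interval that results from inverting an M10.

minor 6th

First reduce the compound major tenth to its simple form, a major third.
The rule of nine gives the new number: 9 − 3 = 6, so a third becomes a sixth.
And major becomes minor under inversion, so we get a minor sixth.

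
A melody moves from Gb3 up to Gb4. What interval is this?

G to G is the same letter name, plus an octave, so the interval is some kind of octave.
Counting semitones, Gb3→Gb4 is 12, which is the perfect octave.

perfect 8th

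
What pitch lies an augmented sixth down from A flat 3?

The sixth takes the letter from A down to C.
An augmented sixth is 10 semitones; 10 semitones down from Ab3 gives Cbb3.

C double-flat 3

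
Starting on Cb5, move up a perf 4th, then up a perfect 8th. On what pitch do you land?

Fb6

Cb5 up a perfect fourth → Fb5 (5 semitones).
Fb5 up a perfect octave → Fb6 (12 semitones).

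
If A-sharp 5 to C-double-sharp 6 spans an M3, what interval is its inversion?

m6

Interval numbers invert to sum to nine: 3 + 6 = 9, so a third inverts to a sixth.
The quality also flips — major becomes minor — giving a minor sixth.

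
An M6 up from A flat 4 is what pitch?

The sixth takes the letter from A up to F.
A major sixth spans 9 semitones, so from Ab4 the target pitch is F5.

F 5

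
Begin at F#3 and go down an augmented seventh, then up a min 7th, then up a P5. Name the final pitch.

Cb4

An augmented seventh down from F#3 is Gb2.
Up a minor seventh from Gb2: Fb3 (10 semitones up).
Fb3 up a perfect fifth → Cb4 (7 semitones).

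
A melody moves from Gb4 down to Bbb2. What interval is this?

Descending from Gb4 to Bbb2 is the same interval as ascending Bbb2 to Gb4.
B to G spans six letter names (B-C-D-E-F-G), plus an octave, so the interval is some kind of thirteenth.
The major thirteenth spans 21 semitones, and Bbb2 to Gb4 is exactly 21 semitones — so this is a major thirteenth.
(Equivalently, a compound major sixth: a major sixth plus an octave.)

major thirteenth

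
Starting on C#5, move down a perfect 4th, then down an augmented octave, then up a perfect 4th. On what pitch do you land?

A perfect fourth down from C#5 is G#4.
An augmented octave down from G#4 is G3.
A perfect fourth up from G3 is C4.

C4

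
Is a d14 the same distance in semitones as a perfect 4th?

A diminished fourteenth spans 21 semitones; a perfect fourth spans 5 semitones. They differ by 16.

No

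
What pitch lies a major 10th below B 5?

The tenth's letter: B down three letter names plus an octave → G.
A major tenth is 16 semitones; 16 semitones down from B5 gives G4.

G 4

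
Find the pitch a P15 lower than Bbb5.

The letter stays B (same as the start), shifted two octaves down.
Moving 24 semitones down from Bbb5 (the size of a perfect fifteenth) reaches Bbb3.

Bbb3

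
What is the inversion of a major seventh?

Inverted interval numbers add to nine, so a seventh pairs with a second (7 + 2 = 9).
And major becomes minor under inversion, so we get a minor second.

minor second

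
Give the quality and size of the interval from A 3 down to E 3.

perfect fourth

Descending from A3 to E3 is the same interval as ascending E3 to A3.
E to A spans four letter names (E-F-G-A), so the interval is some kind of fourth.
E3 to A3 is 5 semitones, matching the perfect fourth exactly, so the quality is perfect.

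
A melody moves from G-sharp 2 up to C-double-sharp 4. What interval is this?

G to C spans four letter names (G-A-B-C), plus an octave, so the interval is some kind of eleventh.
G#2 to C##4 spans 18 semitones — one semitone wider than the perfect eleventh (17) — giving an augmented eleventh.
(Equivalently, a compound augmented fourth: an augmented fourth plus an octave.)

augmented eleventh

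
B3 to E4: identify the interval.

P4

B to E spans four letter names (B-C-D-E), so the interval is some kind of fourth.
Counting semitones, B3→E4 is 5, which is the perfect fourth.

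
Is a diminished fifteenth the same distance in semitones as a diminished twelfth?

No

A diminished fifteenth is 23 semitones but a diminished twelfth is 18 semitones — different sizes.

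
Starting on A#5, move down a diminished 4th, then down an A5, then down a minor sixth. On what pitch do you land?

C##4

A#5 down a diminished fourth → E##5 (4 semitones).
E##5 down an augmented fifth → A#4 (8 semitones).
A#4 down a minor sixth → C##4 (8 semitones).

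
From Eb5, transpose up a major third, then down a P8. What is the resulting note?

G4

A major third up from Eb5 is G5.
G5 down a perfect octave → G4 (12 semitones).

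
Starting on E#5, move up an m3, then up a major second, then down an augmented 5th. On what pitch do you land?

Up a minor third from E#5: G#5 (3 semitones up).
G#5 up a major second → A#5 (2 semitones).
A#5 down an augmented fifth → D5 (8 semitones).

D5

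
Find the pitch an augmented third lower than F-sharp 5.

Counting three letter names down from F lands on D.
Moving 5 semitones down from F#5 (the size of an augmented third) reaches Db5.

D-flat 5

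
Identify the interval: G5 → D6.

G to D spans five letter names (G-A-B-C-D): a fifth.
Counting semitones, G5→D6 is 7, which is the perfect fifth.

P5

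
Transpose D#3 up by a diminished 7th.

The seventh takes the letter from D up to C.
A diminished seventh is 9 semitones; 9 semitones up from D#3 gives C4.

C4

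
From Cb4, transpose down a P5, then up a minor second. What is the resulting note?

A perfect fifth down from Cb4 is Fb3.
A minor second up from Fb3 is Gbb3.

Gbb3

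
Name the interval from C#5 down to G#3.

perfect 11th

Descending from C#5 to G#3 is the same interval as ascending G#3 to C#5.
G to C spans four letter names (G-A-B-C), plus an octave, so the interval is some kind of eleventh.
The perfect eleventh spans 17 semitones, and G#3 to C#5 is exactly 17 semitones — so this is a perfect eleventh.
(Equivalently, a compound perfect fourth: a perfect fourth plus an octave.)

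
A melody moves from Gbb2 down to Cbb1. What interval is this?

P12

Descending from Gbb2 to Cbb1 is the same interval as ascending Cbb1 to Gbb2.
C to G spans five letter names (C-D-E-F-G), plus an octave, so the interval is some kind of twelfth.
The perfect twelfth spans 19 semitones, and Cbb1 to Gbb2 is exactly 19 semitones — so this is a perfect twelfth.
(Equivalently, a compound perfect fifth: a perfect fifth plus an octave.)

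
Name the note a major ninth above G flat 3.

Counting two letter names plus an octave up from G lands on A.
A major ninth spans 14 semitones, so from Gb3 the target pitch is Ab4.

A flat 4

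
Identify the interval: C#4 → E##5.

augmented tenth

C to E spans three letter names (C-D-E), plus an octave: a tenth.
C#4 to E##5 spans 17 semitones — one semitone wider than the major tenth (16) — giving an augmented tenth.
(Equivalently, a compound augmented third: an augmented third plus an octave.)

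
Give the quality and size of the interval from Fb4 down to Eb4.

minor second

Descending from Fb4 to Eb4 is the same interval as ascending Eb4 to Fb4.
E to F spans two letter names (E-F): a second.
At 1 semitone, Eb4→Fb4 falls one short of a major second: minor.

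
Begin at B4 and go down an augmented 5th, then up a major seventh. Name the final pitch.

Down an augmented fifth from B4: Eb4 (8 semitones down).
A major seventh up from Eb4 is D5.

D5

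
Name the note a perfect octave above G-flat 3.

For an octave the letter name doesn't change: still G, an octave up.
A perfect octave spans 12 semitones, so from Gb3 the target pitch is Gb4.

G-flat 4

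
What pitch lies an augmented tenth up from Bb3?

D#5

Three letters up from B (plus an octave) reaches D.
Moving 17 semitones up from Bb3 (the size of an augmented tenth) reaches D#5.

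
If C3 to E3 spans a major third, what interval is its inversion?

m6

The rule of nine gives the new number: 9 − 3 = 6, so a third becomes a sixth.
And major becomes minor under inversion, so we get a minor sixth.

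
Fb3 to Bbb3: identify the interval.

F to B spans four letter names (F-G-A-B), so the interval is some kind of fourth.
Fb3 to Bbb3 is 5 semitones, matching the perfect fourth exactly, so the quality is perfect.

P4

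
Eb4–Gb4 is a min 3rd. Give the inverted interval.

Interval numbers invert to sum to nine: 3 + 6 = 9, so a third inverts to a sixth.
The quality also flips — minor becomes major — giving a major sixth.

major sixth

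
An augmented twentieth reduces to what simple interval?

Each octave removed subtracts seven from the number: 20 − 14 = 6.
Quality carries through unchanged, so the simple form is an augmented sixth.

augmented sixth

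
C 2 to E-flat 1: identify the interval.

major 6th

Descending from C2 to Eb1 is the same interval as ascending Eb1 to C2.
E to C spans six letter names (E-F-G-A-B-C) — that makes it a sixth of some quality.
The major sixth spans 9 semitones, and Eb1 to C2 is exactly 9 semitones — so this is a major sixth.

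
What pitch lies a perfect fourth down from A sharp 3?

E sharp 3

Four letter names down from A: E.
Moving 5 semitones down from A#3 (the size of a perfect fourth) reaches E#3.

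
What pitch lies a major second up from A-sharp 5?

B-sharp 5

Counting two letter names up from A lands on B.
A major second spans 2 semitones, so from A#5 the target pitch is B#5.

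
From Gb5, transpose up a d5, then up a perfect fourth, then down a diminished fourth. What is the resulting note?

Db6

Up a diminished fifth from Gb5: Dbb6 (6 semitones up).
A perfect fourth up from Dbb6 is Gbb6.
Down a diminished fourth from Gbb6: Db6 (4 semitones down).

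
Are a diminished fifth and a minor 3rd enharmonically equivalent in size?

A diminished fifth is 6 semitones but a minor third is 3 semitones — different sizes.

No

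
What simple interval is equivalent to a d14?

Subtracting seven from the interval number removes an octave: 14 − 7 = 7.
So a diminished fourteenth is an octave plus a diminished seventh. The quality is unchanged.

diminished seventh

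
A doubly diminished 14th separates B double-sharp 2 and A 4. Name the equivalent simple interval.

doubly diminished 7th

Each octave removed subtracts seven from the number: 14 − 7 = 7.
So a doubly diminished fourteenth is an octave plus a doubly diminished seventh. The quality is unchanged.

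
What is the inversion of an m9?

First reduce the compound minor ninth to its simple form, a minor second.
Inverted interval numbers add to nine, so a second pairs with a seventh (2 + 7 = 9).
Quality inverts too: minor becomes major. That makes the inversion a major seventh.

major seventh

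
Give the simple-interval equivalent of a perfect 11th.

Subtracting seven from the interval number removes an octave: 11 − 7 = 4.
That makes a perfect eleventh a compound perfect fourth — an octave plus a perfect fourth.

perfect fourth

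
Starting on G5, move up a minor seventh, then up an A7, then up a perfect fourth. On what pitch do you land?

A#7

A minor seventh up from G5 is F6.
Up an augmented seventh from F6: E#7 (12 semitones up).
E#7 up a perfect fourth → A#7 (5 semitones).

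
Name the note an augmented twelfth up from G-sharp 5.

D-double-sharp 7

The twelfth's letter: G up five letter names plus an octave → D.
Moving 20 semitones up from G#5 (the size of an augmented twelfth) reaches D##7.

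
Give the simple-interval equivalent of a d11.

Each octave removed subtracts seven from the number: 11 − 7 = 4.
So a diminished eleventh is an octave plus a diminished fourth. The quality is unchanged.

diminished 4th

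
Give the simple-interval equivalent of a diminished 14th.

Each octave removed subtracts seven from the number: 14 − 7 = 7.
That makes a diminished fourteenth a compound diminished seventh — an octave plus a diminished seventh.

diminished 7th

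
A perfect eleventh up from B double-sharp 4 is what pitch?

E double-sharp 6

Four letters up from B (plus an octave) reaches E.
A perfect eleventh is 17 semitones; 17 semitones up from B##4 gives E##6.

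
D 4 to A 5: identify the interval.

P12

D to A spans five letter names (D-E-F-G-A), plus an octave: a twelfth.
Counting semitones, D4→A5 is 19, which is the perfect twelfth.
(Equivalently, a compound perfect fifth: a perfect fifth plus an octave.)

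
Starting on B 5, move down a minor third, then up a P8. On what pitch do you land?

B5 down a minor third → G#5 (3 semitones).
Up a perfect octave from G#5: G#6 (12 semitones up).

G sharp 6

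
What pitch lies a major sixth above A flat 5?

Six letter names up from A: F.
A major sixth spans 9 semitones, so from Ab5 the target pitch is F6.

F 6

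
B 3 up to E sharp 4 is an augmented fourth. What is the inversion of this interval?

The rule of nine gives the new number: 9 − 4 = 5, so a fourth becomes a fifth.
The quality also flips — augmented becomes diminished — giving a diminished fifth.

d5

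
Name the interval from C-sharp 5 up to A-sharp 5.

major sixth

C to A spans six letter names (C-D-E-F-G-A), so the interval is some kind of sixth.
C#5 to A#5 is 9 semitones, matching the major sixth exactly, so the quality is major.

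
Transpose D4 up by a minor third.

Counting three letter names up from D lands on F.
A minor third spans 3 semitones, so from D4 the target pitch is F4.

F4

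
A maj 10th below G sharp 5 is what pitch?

Three letters down from G (plus an octave) reaches E.
A major tenth is 16 semitones; 16 semitones down from G#5 gives E4.

E 4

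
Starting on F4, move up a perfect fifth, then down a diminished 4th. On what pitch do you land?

F4 up a perfect fifth → C5 (7 semitones).
A diminished fourth down from C5 is G#4.

G#4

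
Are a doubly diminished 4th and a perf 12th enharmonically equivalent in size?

A doubly diminished fourth spans 3 semitones; a perfect twelfth spans 19 semitones. They differ by 16.

No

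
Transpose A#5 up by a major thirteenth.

F##7

Counting six letter names plus an octave up from A lands on F.
Moving 21 semitones up from A#5 (the size of a major thirteenth) reaches F##7.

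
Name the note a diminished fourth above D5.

Gb5

The fourth takes the letter from D up to G.
Moving 4 semitones up from D5 (the size of a diminished fourth) reaches Gb5.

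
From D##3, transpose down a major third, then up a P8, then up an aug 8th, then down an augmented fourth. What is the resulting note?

F##4

A major third down from D##3 is B#2.
B#2 up a perfect octave → B#3 (12 semitones).
Up an augmented octave from B#3: B##4 (13 semitones up).
Down an augmented fourth from B##4: F##4 (6 semitones down).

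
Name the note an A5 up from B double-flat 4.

Five letter names up from B: F.
An augmented fifth is 8 semitones; 8 semitones up from Bbb4 gives F5.

F 5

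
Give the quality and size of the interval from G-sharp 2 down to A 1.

major 7th

Descending from G#2 to A1 is the same interval as ascending A1 to G#2.
A to G spans seven letter names (A-B-C-D-E-F-G) — that makes it a seventh of some quality.
The major seventh spans 11 semitones, and A1 to G#2 is exactly 11 semitones — so this is a major seventh.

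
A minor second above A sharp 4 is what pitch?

Two letter names up from A: B.
A minor second spans 1 semitone, so from A#4 the target pitch is B4.

B 4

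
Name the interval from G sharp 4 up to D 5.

diminished 5th

G to D spans five letter names (G-A-B-C-D), so the interval is some kind of fifth.
G#4 to D5 spans 6 semitones — one semitone narrower than the perfect fifth (7) — giving a diminished fifth.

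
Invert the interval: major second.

The rule of nine gives the new number: 9 − 2 = 7, so a second becomes a seventh.
Quality inverts too: major becomes minor. That makes the inversion a minor seventh.

minor 7th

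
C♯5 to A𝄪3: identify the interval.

Descending from C#5 to A##3 is the same interval as ascending A##3 to C#5.
A to C spans three letter names (A-B-C), plus an octave: a tenth.
A##3 to C#5 spans 14 semitones — two semitones narrower than the major tenth (16) — giving a diminished tenth.
(Equivalently, a compound diminished third: a diminished third plus an octave.)

diminished tenth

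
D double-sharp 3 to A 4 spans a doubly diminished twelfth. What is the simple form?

Take out an octave (7 from the number): 12 − 7 = 5.
Quality carries through unchanged, so the simple form is a doubly diminished fifth.

doubly diminished 5th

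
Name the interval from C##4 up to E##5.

C to E spans three letter names (C-D-E), plus an octave: a tenth.
Counting semitones, C##4→E##5 is 16, which is the major tenth.
(Equivalently, a compound major third: a major third plus an octave.)

M10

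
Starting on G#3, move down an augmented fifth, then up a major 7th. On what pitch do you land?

An augmented fifth down from G#3 is C3.
Up a major seventh from C3: B3 (11 semitones up).

B3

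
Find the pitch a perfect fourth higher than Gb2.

The fourth takes the letter from G up to C.
A perfect fourth spans 5 semitones, so from Gb2 the target pitch is Cb3.

Cb3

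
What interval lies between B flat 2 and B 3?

B to B is the same letter name, plus an octave: an octave.
A perfect octave would be 12 semitones; Bb2 to B3 is 13, one semitone wider, so the interval is augmented.

A8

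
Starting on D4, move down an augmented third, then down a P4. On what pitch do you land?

Fb3

An augmented third down from D4 is Bbb3.
Bbb3 down a perfect fourth → Fb3 (5 semitones).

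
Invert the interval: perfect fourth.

Interval numbers invert to sum to nine: 4 + 5 = 9, so a fourth inverts to a fifth.
The quality also flips — perfect stays perfect — giving a perfect fifth.

perfect 5th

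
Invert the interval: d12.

First reduce the compound diminished twelfth to its simple form, a diminished fifth.
Interval numbers invert to sum to nine: 5 + 4 = 9, so a fifth inverts to a fourth.
The quality also flips — diminished becomes augmented — giving an augmented fourth.

augmented fourth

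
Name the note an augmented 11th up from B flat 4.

E 6

The eleventh's letter: B up four letter names plus an octave → E.
Moving 18 semitones up from Bb4 (the size of an augmented eleventh) reaches E6.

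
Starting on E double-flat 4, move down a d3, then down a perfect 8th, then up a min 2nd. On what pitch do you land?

Ebb4 down a diminished third → C4 (2 semitones).
Down a perfect octave from C4: C3 (12 semitones down).
Up a minor second from C3: Db3 (1 semitone up).

D flat 3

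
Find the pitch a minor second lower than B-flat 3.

A 3

Two letter names down from B: A.
A minor second spans 1 semitone, so from Bb3 the target pitch is A3.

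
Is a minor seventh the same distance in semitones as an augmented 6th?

Yes

A minor seventh spans 10 semitones, and an augmented sixth also spans 10 semitones — they're enharmonic.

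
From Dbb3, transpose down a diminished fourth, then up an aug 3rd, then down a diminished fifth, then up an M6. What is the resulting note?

D##3

A diminished fourth down from Dbb3 is Ab2.
An augmented third up from Ab2 is C#3.
A diminished fifth down from C#3 is F##2.
Up a major sixth from F##2: D##3 (9 semitones up).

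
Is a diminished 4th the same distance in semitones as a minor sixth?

4 semitones (diminished fourth) vs 8 semitones (minor sixth): not equal.

No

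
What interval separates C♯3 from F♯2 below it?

Descending from C#3 to F#2 is the same interval as ascending F#2 to C#3.
F to C spans five letter names (F-G-A-B-C): a fifth.
F#2 to C#3 is 7 semitones, matching the perfect fifth exactly, so the quality is perfect.

perfect fifth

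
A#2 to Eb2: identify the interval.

Descending from A#2 to Eb2 is the same interval as ascending Eb2 to A#2.
E to A spans four letter names (E-F-G-A) — that makes it a fourth of some quality.
The perfect fourth is 5 semitones; here we have 7, two semitones wider: doubly augmented.

AA4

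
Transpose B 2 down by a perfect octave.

B 1

The letter stays B (same as the start), shifted an octave down.
A perfect octave is 12 semitones; 12 semitones down from B2 gives B1.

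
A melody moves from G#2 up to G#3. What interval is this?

perfect 8th

G to G is the same letter name, plus an octave, so the interval is some kind of octave.
G#2 to G#3 is 12 semitones, matching the perfect octave exactly, so the quality is perfect.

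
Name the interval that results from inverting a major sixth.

m3

The rule of nine gives the new number: 9 − 6 = 3, so a sixth becomes a third.
The quality also flips — major becomes minor — giving a minor third.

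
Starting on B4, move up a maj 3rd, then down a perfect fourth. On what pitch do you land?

A major third up from B4 is D#5.
D#5 down a perfect fourth → A#4 (5 semitones).

A#4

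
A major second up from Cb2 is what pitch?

Db2

The second takes the letter from C up to D.
A major second is 2 semitones; 2 semitones up from Cb2 gives Db2.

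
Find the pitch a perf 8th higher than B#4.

B#5

An octave keeps the letter name B, an octave up from B.
A perfect octave spans 12 semitones, so from B#4 the target pitch is B#5.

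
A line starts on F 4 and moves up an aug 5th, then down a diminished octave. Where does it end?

F4 up an augmented fifth → C#5 (8 semitones).
C#5 down a diminished octave → C##4 (11 semitones).

C double-sharp 4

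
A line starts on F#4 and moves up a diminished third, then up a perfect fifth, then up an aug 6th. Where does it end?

A diminished third up from F#4 is Ab4.
A perfect fifth up from Ab4 is Eb5.
Up an augmented sixth from Eb5: C#6 (10 semitones up).

C#6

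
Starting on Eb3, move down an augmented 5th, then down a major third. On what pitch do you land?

Eb3 down an augmented fifth → Abb2 (8 semitones).
A major third down from Abb2 is Fbb2.

Fbb2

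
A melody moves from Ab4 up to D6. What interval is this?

A to D spans four letter names (A-B-C-D), plus an octave, so the interval is some kind of eleventh.
Ab4 to D6 spans 18 semitones — one semitone wider than the perfect eleventh (17) — giving an augmented eleventh.
(Equivalently, a compound augmented fourth: an augmented fourth plus an octave.)

augmented 11th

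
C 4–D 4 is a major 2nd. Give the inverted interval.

m7

Inverted interval numbers add to nine, so a second pairs with a seventh (2 + 7 = 9).
Quality inverts too: major becomes minor. That makes the inversion a minor seventh.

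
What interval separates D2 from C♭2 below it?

augmented second

Descending from D2 to Cb2 is the same interval as ascending Cb2 to D2.
C to D spans two letter names (C-D): a second.
Cb2 to D2 spans 3 semitones — one semitone wider than the major second (2) — giving an augmented second.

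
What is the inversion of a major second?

m7

Interval numbers invert to sum to nine: 2 + 7 = 9, so a second inverts to a seventh.
And major becomes minor under inversion, so we get a minor seventh.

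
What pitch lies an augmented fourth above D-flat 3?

G 3

Four letter names up from D: G.
An augmented fourth spans 6 semitones, so from Db3 the target pitch is G3.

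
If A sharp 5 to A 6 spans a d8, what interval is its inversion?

Inverted interval numbers add to nine, so an octave pairs with a unison (8 + 1 = 9).
The quality also flips — diminished becomes augmented — giving an augmented unison.

augmented 1st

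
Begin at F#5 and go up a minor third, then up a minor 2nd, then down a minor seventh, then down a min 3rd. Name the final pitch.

F#5 up a minor third → A5 (3 semitones).
Up a minor second from A5: Bb5 (1 semitone up).
Down a minor seventh from Bb5: C5 (10 semitones down).
A minor third down from C5 is A4.

A4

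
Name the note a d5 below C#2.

F##1

Five letter names down from C: F.
Moving 6 semitones down from C#2 (the size of a diminished fifth) reaches F##1.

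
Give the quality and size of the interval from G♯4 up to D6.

G to D spans five letter names (G-A-B-C-D), plus an octave: a twelfth.
A perfect twelfth would be 19 semitones; G#4 to D6 is 18, one semitone narrower, so the interval is diminished.
(Equivalently, a compound diminished fifth: a diminished fifth plus an octave.)

diminished twelfth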